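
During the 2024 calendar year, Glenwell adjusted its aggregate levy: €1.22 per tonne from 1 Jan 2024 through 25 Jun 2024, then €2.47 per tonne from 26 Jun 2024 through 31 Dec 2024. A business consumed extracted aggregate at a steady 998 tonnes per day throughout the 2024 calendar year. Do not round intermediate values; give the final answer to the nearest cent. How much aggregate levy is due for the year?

1 Jan – 25 Jun 2024: 177 days × 998 tonnes/day = 176,646 tonnes at €1.22/tonne → €215,508.12
26 Jun – 31 Dec 2024: 189 days × 998 tonnes/day = 188,622 tonnes at €2.47/tonne → €465,896.34

€681,404.46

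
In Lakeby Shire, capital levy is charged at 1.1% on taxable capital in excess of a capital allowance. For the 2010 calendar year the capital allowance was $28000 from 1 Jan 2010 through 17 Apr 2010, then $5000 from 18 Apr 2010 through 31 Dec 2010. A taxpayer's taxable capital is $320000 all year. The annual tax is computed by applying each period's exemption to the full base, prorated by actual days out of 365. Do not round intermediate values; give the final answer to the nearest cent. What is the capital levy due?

$3390.83

1 Jan – 17 Apr 2010: 107 days, exemption $28000 → ($320000 − $28000) × 1.1% × 107/365 = $941.6000
18 Apr – 31 Dec 2010: 258 days, exemption $5000 → ($320000 − $5000) × 1.1% × 258/365 = $2449.2329
Total = $3390.8329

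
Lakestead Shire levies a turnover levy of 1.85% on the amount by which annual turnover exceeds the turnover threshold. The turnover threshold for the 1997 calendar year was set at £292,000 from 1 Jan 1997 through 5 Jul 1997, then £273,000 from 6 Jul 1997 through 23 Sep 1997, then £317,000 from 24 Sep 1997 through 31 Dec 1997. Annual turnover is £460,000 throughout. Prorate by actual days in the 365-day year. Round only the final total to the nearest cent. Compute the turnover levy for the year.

1 Jan – 5 Jul 1997: 186 days, exemption £292,000 → (£460,000 − £292,000) × 1.85% × 186/365 = £1,583.8027
6 Jul – 23 Sep 1997: 80 days, exemption £273,000 → (£460,000 − £273,000) × 1.85% × 80/365 = £758.2466
24 Sep – 31 Dec 1997: 99 days, exemption £317,000 → (£460,000 − £317,000) × 1.85% × 99/365 = £717.5466
Total = £3,059.5959

£3,059.60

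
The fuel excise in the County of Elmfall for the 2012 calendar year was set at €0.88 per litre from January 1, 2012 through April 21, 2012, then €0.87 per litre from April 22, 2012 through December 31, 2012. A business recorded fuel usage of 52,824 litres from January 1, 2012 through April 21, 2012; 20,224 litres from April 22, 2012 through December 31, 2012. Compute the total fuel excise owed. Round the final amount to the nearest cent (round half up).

January 1 – April 21, 2012: 52,824 litres at €0.88/litre → €46,485.12
April 22 – December 31, 2012: 20,224 litres at €0.87/litre → €17,594.88

€64,080.00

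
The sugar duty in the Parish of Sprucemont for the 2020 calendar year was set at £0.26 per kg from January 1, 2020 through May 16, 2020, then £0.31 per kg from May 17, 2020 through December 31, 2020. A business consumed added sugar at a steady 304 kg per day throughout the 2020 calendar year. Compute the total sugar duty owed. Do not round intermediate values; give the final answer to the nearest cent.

£32409.44

January 1 – May 16, 2020: 137 days × 304 kg/day = 41,648 kg at £0.26/kg → £10828.48
May 17 – December 31, 2020: 229 days × 304 kg/day = 69,616 kg at £0.31/kg → £21580.96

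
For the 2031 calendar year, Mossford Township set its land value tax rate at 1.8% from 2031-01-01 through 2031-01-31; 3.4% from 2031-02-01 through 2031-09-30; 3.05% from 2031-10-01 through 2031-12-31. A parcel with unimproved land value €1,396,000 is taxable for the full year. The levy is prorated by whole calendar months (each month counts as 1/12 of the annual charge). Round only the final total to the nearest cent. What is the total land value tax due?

2031-01-01 to 2031-01-31: 1 month at 1.8% → €1,396,000 × 1.8% × 1/12 = €2,094.0000
2031-02-01 to 2031-09-30: 8 months at 3.4% → €1,396,000 × 3.4% × 8/12 = €31,642.6667
2031-10-01 to 2031-12-31: 3 months at 3.05% → €1,396,000 × 3.05% × 3/12 = €10,644.5000
Total = €44,381.1667

€44,381.17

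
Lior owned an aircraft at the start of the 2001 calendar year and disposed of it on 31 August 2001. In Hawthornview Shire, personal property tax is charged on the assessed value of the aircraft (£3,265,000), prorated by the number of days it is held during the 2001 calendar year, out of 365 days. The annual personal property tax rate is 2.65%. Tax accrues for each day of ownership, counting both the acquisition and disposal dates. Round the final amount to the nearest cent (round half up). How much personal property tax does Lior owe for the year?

£57,602.65

Days held (1 January – 31 August 2001): 243 out of 365
Tax = £3,265,000 × 2.65% × 243/365 = £57,602.6507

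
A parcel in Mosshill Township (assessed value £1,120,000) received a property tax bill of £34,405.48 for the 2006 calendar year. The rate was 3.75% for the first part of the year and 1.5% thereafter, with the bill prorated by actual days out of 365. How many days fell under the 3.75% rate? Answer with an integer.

Let d = days at the first rate; then 365 − d days at the second rate.
£1,120,000 × [3.75%·d + 1.5%·(365−d)] / 365 = £34,405.48
Solving gives d = 255, so the new rate took effect on 13 Sep 2006.

255 days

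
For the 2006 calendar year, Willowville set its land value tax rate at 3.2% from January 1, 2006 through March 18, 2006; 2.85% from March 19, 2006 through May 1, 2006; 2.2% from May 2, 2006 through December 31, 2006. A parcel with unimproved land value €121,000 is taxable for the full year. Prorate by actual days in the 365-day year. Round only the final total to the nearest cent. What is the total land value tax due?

January 1 – March 18, 2006: 77 days at 3.2% → €121,000 × 3.2% × 77/365 = €816.8329
March 19 – May 1, 2006: 44 days at 2.85% → €121,000 × 2.85% × 44/365 = €415.7096
May 2 – December 31, 2006: 244 days at 2.2% → €121,000 × 2.2% × 244/365 = €1,779.5288
Total = €3,012.0712

€3,012.07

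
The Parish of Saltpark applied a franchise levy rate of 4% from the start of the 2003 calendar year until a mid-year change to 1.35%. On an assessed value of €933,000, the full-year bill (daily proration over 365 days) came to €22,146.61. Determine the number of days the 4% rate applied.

141 days

Let d = days at the first rate; then 365 − d days at the second rate.
€933,000 × [4%·d + 1.35%·(365−d)] / 365 = €22,146.61
Solving gives d = 141, so the new rate took effect on 22 May 2003.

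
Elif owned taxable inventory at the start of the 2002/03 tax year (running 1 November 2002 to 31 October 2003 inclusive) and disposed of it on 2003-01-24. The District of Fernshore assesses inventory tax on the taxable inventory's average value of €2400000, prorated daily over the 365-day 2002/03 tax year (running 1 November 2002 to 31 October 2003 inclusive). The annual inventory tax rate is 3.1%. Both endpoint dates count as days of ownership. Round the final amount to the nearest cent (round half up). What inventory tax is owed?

Days held (2002-11-01 to 2003-01-24): 85 out of 365
Tax = €2400000 × 3.1% × 85/365 = €17326.0274

€17326.03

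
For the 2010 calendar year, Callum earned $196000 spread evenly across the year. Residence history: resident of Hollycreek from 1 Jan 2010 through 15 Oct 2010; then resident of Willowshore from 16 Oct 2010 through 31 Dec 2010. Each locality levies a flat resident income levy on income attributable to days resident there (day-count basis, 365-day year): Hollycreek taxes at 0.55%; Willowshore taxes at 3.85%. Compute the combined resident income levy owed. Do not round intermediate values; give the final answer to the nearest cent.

$2442.48

Hollycreek, 1 Jan – 15 Oct 2010: 288 days → $196000 × 0.55% × 288/365 = $850.5863
Willowshore, 16 Oct – 31 Dec 2010: 77 days → $196000 × 3.85% × 77/365 = $1591.8959
Total = $2442.4822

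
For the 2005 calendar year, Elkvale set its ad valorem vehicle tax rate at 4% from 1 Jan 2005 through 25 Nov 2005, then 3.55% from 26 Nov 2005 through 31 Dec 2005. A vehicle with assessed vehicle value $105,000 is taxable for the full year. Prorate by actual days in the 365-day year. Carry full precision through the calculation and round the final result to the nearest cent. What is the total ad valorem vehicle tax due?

$4,153.40

1 Jan – 25 Nov 2005: 329 days at 4% → $105,000 × 4% × 329/365 = $3,785.7534
26 Nov – 31 Dec 2005: 36 days at 3.55% → $105,000 × 3.55% × 36/365 = $367.6438
Total = $4,153.3973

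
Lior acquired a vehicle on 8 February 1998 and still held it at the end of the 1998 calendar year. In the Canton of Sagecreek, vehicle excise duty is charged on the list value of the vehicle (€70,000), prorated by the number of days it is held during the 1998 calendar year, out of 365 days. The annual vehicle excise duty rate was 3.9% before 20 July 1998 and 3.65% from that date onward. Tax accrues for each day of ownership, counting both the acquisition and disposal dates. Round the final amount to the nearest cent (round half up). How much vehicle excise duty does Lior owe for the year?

€2,366.67

8 February – 19 July 1998: 162 days at 3.9% → €70,000 × 3.9% × 162/365 = €1,211.6712
20 July – 31 December 1998: 165 days at 3.65% → €70,000 × 3.65% × 165/365 = €1,155.0000
Total = €2,366.6712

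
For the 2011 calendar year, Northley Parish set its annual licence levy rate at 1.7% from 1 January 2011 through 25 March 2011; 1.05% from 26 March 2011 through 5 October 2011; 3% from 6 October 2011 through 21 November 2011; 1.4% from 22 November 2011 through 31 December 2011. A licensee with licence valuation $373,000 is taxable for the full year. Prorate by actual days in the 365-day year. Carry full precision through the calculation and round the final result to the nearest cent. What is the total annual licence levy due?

1 January – 25 March 2011: 84 days at 1.7% → $373,000 × 1.7% × 84/365 = $1,459.2986
26 March – 5 October 2011: 194 days at 1.05% → $373,000 × 1.05% × 194/365 = $2,081.6466
6 October – 21 November 2011: 47 days at 3% → $373,000 × 3% × 47/365 = $1,440.9041
22 November – 31 December 2011: 40 days at 1.4% → $373,000 × 1.4% × 40/365 = $572.2740
Total = $5,554.1233

$5,554.12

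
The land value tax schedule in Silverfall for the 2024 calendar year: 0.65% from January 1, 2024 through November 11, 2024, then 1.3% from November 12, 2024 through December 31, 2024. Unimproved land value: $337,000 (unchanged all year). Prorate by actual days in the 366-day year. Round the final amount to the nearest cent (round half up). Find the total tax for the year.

January 1 – November 11, 2024: 316 days at 0.65% → $337,000 × 0.65% × 316/366 = $1,891.2514
November 12 – December 31, 2024: 50 days at 1.3% → $337,000 × 1.3% × 50/366 = $598.4973
Total = $2,489.7486

$2,489.75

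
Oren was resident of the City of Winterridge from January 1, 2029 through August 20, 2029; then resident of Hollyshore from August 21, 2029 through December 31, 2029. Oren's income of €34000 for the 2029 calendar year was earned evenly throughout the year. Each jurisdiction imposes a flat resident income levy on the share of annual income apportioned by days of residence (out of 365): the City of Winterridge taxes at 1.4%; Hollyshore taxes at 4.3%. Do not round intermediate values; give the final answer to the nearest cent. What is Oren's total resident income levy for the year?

€835.28

The City of Winterridge, January 1 – August 20, 2029: 232 days → €34000 × 1.4% × 232/365 = €302.5534
Hollyshore, August 21 – December 31, 2029: 133 days → €34000 × 4.3% × 133/365 = €532.7288
Total = €835.2822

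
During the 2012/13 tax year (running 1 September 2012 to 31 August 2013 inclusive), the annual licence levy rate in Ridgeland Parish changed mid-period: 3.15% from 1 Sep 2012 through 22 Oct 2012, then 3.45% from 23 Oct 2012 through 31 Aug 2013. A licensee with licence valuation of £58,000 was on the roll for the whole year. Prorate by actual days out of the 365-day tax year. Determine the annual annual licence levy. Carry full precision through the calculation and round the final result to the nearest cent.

1 Sep – 22 Oct 2012: 52 days at 3.15% → £58,000 × 3.15% × 52/365 = £260.2849
23 Oct 2012 – 31 Aug 2013: 313 days at 3.45% → £58,000 × 3.45% × 313/365 = £1,715.9260
Total = £1,976.2110

£1,976.21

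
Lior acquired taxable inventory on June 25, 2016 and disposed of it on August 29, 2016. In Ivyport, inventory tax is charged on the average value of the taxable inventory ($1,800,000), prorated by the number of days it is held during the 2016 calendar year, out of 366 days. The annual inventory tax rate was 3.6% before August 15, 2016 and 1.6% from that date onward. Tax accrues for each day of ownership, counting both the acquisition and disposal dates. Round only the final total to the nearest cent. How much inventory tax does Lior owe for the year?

June 25 – August 14, 2016: 51 days at 3.6% → $1,800,000 × 3.6% × 51/366 = $9,029.5082
August 15 – August 29, 2016: 15 days at 1.6% → $1,800,000 × 1.6% × 15/366 = $1,180.3279
Total = $10,209.8361

$10,209.84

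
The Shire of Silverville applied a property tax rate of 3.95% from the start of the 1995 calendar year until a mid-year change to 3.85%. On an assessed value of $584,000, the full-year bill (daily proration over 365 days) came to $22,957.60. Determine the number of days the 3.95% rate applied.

296 days

Let d = days at the first rate; then 365 − d days at the second rate.
$584,000 × [3.95%·d + 3.85%·(365−d)] / 365 = $22,957.60
Solving gives d = 296, so the new rate took effect on October 24, 1995.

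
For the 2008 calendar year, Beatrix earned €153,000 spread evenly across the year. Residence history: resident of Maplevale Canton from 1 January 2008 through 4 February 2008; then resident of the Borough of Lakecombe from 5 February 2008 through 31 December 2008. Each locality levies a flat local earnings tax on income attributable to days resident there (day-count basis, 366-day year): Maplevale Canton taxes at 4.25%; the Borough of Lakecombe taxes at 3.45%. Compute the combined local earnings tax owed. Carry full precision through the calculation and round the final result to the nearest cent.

Maplevale Canton, 1 January – 4 February 2008: 35 days → €153,000 × 4.25% × 35/366 = €621.8238
The Borough of Lakecombe, 5 February – 31 December 2008: 331 days → €153,000 × 3.45% × 331/366 = €4,773.7254
Total = €5,395.5492

€5,395.55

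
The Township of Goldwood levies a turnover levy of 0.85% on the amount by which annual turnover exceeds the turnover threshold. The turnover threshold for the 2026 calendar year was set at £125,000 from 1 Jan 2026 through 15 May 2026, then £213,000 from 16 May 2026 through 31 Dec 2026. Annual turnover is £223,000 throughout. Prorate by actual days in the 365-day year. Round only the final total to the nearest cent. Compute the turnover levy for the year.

£361.66

1 Jan – 15 May 2026: 135 days, exemption £125,000 → (£223,000 − £125,000) × 0.85% × 135/365 = £308.0959
16 May – 31 Dec 2026: 230 days, exemption £213,000 → (£223,000 − £213,000) × 0.85% × 230/365 = £53.5616
Total = £361.6575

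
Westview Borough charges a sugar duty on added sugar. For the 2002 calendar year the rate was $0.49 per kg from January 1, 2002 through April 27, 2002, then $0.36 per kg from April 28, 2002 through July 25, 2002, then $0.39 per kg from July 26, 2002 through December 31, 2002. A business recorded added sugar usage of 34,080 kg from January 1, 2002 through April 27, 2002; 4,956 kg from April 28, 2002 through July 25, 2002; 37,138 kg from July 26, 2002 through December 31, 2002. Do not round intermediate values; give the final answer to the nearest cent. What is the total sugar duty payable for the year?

$32,967.18

January 1 – April 27, 2002: 34,080 kg at $0.49/kg → $16,699.20
April 28 – July 25, 2002: 4,956 kg at $0.36/kg → $1,784.16
July 26 – December 31, 2002: 37,138 kg at $0.39/kg → $14,483.82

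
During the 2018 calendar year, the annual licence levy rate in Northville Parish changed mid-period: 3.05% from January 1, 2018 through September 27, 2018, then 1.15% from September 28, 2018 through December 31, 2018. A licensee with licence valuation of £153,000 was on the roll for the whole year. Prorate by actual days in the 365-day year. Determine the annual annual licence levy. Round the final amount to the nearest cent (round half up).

January 1 – September 27, 2018: 270 days at 3.05% → £153,000 × 3.05% × 270/365 = £3,451.9315
September 28 – December 31, 2018: 95 days at 1.15% → £153,000 × 1.15% × 95/365 = £457.9521
Total = £3,909.8836

£3,909.88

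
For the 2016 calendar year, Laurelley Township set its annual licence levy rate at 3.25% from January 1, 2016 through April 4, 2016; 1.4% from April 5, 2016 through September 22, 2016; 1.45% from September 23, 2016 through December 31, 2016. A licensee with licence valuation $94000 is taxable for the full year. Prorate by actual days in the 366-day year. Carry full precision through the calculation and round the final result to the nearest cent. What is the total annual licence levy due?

January 1 – April 4, 2016: 95 days at 3.25% → $94000 × 3.25% × 95/366 = $792.9645
April 5 – September 22, 2016: 171 days at 1.4% → $94000 × 1.4% × 171/366 = $614.8525
September 23 – December 31, 2016: 100 days at 1.45% → $94000 × 1.45% × 100/366 = $372.4044
Total = $1780.2213

$1780.22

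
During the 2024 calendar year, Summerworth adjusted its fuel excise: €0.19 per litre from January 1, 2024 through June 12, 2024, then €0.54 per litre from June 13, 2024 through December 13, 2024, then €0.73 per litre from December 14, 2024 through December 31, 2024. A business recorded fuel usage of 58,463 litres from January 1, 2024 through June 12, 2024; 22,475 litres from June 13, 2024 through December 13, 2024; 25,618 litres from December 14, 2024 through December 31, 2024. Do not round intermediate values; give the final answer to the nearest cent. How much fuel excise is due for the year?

€41,945.61

January 1 – June 12, 2024: 58,463 litres at €0.19/litre → €11,107.97
June 13 – December 13, 2024: 22,475 litres at €0.54/litre → €12,136.50
December 14 – December 31, 2024: 25,618 litres at €0.73/litre → €18,701.14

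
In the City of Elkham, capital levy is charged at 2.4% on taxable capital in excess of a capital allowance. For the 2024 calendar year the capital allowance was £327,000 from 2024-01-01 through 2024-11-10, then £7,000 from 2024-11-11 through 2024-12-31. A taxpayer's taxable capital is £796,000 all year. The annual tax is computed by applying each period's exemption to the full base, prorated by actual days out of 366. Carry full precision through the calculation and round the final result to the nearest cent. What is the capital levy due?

2024-01-01 to 2024-11-10: 315 days, exemption £327,000 → (£796,000 − £327,000) × 2.4% × 315/366 = £9,687.5410
2024-11-11 to 2024-12-31: 51 days, exemption £7,000 → (£796,000 − £7,000) × 2.4% × 51/366 = £2,638.6230
Total = £12,326.1639

£12,326.16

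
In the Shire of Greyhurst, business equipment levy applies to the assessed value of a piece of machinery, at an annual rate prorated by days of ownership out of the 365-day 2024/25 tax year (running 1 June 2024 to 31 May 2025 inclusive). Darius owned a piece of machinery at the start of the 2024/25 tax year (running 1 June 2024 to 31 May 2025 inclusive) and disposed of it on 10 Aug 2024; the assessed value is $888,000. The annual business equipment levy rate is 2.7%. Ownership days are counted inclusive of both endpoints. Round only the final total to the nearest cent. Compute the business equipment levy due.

$4,663.82

Days held (1 Jun – 10 Aug 2024): 71 out of 365
Tax = $888,000 × 2.7% × 71/365 = $4,663.8247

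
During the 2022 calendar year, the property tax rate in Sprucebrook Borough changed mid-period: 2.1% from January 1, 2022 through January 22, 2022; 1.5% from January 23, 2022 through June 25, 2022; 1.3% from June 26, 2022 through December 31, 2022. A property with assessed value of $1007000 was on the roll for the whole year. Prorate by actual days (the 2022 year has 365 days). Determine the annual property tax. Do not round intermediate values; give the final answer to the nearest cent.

January 1 – January 22, 2022: 22 days at 2.1% → $1007000 × 2.1% × 22/365 = $1274.6137
January 23 – June 25, 2022: 154 days at 1.5% → $1007000 × 1.5% × 154/365 = $6373.0685
June 26 – December 31, 2022: 189 days at 1.3% → $1007000 × 1.3% × 189/365 = $6778.6274
Total = $14426.3096

$14426.31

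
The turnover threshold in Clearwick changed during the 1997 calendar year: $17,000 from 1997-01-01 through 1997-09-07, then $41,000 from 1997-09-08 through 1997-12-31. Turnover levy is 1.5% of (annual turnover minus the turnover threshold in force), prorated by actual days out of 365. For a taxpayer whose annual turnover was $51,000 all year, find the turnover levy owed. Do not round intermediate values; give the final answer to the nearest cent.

1997-01-01 to 1997-09-07: 250 days, exemption $17,000 → ($51,000 − $17,000) × 1.5% × 250/365 = $349.3151
1997-09-08 to 1997-12-31: 115 days, exemption $41,000 → ($51,000 − $41,000) × 1.5% × 115/365 = $47.2603
Total = $396.5753

$396.58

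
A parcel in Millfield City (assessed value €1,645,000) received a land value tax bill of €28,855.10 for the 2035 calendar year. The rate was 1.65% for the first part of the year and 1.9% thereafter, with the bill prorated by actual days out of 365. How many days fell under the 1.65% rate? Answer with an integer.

Let d = days at the first rate; then 365 − d days at the second rate.
€1,645,000 × [1.65%·d + 1.9%·(365−d)] / 365 = €28,855.10
Solving gives d = 213, so the new rate took effect on August 2, 2035.

213 days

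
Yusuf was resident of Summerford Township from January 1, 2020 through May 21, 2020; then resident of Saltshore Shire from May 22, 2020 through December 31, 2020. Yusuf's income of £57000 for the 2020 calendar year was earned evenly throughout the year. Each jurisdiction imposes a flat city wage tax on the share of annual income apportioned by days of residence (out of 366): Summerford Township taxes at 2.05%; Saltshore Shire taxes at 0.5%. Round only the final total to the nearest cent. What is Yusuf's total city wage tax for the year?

Summerford Township, January 1 – May 21, 2020: 142 days → £57000 × 2.05% × 142/366 = £453.3525
Saltshore Shire, May 22 – December 31, 2020: 224 days → £57000 × 0.5% × 224/366 = £174.4262
Total = £627.7787

£627.78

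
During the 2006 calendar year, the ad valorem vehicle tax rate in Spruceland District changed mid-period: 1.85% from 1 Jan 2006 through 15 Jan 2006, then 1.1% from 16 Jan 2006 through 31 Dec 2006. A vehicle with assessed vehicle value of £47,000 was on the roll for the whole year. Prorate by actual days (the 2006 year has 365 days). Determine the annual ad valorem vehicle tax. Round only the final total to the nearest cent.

£531.49

1 Jan – 15 Jan 2006: 15 days at 1.85% → £47,000 × 1.85% × 15/365 = £35.7329
16 Jan – 31 Dec 2006: 350 days at 1.1% → £47,000 × 1.1% × 350/365 = £495.7534
Total = £531.4863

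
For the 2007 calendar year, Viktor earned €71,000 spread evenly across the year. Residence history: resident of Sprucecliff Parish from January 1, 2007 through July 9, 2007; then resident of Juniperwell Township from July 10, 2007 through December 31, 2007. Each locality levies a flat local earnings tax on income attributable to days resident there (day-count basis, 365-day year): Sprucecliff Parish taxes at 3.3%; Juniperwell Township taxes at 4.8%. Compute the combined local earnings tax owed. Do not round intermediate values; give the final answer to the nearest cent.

Sprucecliff Parish, January 1 – July 9, 2007: 190 days → €71,000 × 3.3% × 190/365 = €1,219.6438
Juniperwell Township, July 10 – December 31, 2007: 175 days → €71,000 × 4.8% × 175/365 = €1,633.9726
Total = €2,853.6164

€2,853.62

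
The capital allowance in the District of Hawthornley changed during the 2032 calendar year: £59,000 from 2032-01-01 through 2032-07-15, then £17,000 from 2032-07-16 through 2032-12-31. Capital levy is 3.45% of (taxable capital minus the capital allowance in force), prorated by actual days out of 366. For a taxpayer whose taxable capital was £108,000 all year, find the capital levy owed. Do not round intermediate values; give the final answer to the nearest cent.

£2,359.57

2032-01-01 to 2032-07-15: 197 days, exemption £59,000 → (£108,000 − £59,000) × 3.45% × 197/366 = £909.9139
2032-07-16 to 2032-12-31: 169 days, exemption £17,000 → (£108,000 − £17,000) × 3.45% × 169/366 = £1,449.6598
Total = £2,359.5738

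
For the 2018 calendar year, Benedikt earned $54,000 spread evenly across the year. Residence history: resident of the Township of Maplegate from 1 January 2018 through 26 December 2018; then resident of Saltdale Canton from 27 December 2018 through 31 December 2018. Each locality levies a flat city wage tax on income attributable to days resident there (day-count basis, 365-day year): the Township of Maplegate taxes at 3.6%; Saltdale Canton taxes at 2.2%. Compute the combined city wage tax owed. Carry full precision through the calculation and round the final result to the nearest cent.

The Township of Maplegate, 1 January – 26 December 2018: 360 days → $54,000 × 3.6% × 360/365 = $1,917.3699
Saltdale Canton, 27 December – 31 December 2018: 5 days → $54,000 × 2.2% × 5/365 = $16.2740
Total = $1,933.6438

$1,933.64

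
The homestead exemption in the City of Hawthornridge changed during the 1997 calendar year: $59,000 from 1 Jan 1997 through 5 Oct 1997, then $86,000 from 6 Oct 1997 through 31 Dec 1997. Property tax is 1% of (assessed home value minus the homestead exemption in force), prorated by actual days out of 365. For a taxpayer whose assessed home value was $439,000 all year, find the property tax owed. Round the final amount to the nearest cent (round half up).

1 Jan – 5 Oct 1997: 278 days, exemption $59,000 → ($439,000 − $59,000) × 1% × 278/365 = $2,894.2466
6 Oct – 31 Dec 1997: 87 days, exemption $86,000 → ($439,000 − $86,000) × 1% × 87/365 = $841.3973
Total = $3,735.6438

$3,735.64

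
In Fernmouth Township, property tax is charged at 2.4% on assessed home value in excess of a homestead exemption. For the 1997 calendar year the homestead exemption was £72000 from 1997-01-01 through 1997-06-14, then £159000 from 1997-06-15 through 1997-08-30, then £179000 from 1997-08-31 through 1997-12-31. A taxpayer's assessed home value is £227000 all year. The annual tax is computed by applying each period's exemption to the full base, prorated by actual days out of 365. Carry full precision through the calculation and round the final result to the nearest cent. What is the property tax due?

£2414.14

1997-01-01 to 1997-06-14: 165 days, exemption £72000 → (£227000 − £72000) × 2.4% × 165/365 = £1681.6438
1997-06-15 to 1997-08-30: 77 days, exemption £159000 → (£227000 − £159000) × 2.4% × 77/365 = £344.2849
1997-08-31 to 1997-12-31: 123 days, exemption £179000 → (£227000 − £179000) × 2.4% × 123/365 = £388.2082
Total = £2414.1370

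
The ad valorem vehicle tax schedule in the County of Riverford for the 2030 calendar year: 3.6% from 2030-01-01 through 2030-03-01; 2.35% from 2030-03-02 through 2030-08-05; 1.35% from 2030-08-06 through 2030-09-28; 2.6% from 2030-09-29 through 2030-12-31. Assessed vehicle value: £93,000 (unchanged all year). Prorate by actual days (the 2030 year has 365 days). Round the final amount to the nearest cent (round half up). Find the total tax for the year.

£2,298.88

2030-01-01 to 2030-03-01: 60 days at 3.6% → £93,000 × 3.6% × 60/365 = £550.3562
2030-03-02 to 2030-08-05: 157 days at 2.35% → £93,000 × 2.35% × 157/365 = £940.0644
2030-08-06 to 2030-09-28: 54 days at 1.35% → £93,000 × 1.35% × 54/365 = £185.7452
2030-09-29 to 2030-12-31: 94 days at 2.6% → £93,000 × 2.6% × 94/365 = £622.7178
Total = £2,298.8836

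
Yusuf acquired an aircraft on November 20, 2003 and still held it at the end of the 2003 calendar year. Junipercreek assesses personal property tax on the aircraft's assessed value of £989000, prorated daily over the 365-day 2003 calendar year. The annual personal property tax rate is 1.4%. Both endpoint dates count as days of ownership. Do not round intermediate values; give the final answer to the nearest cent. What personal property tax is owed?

Days held (November 20 – December 31, 2003): 42 out of 365
Tax = £989000 × 1.4% × 42/365 = £1593.2384

£1593.24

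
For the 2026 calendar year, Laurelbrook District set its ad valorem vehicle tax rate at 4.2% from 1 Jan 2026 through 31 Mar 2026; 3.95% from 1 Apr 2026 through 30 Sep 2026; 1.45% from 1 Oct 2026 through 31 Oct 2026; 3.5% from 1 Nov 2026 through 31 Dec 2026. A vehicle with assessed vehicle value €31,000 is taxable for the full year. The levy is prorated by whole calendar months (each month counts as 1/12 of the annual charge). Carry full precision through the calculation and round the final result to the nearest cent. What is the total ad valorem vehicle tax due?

1 Jan – 31 Mar 2026: 3 months at 4.2% → €31,000 × 4.2% × 3/12 = €325.5000
1 Apr – 30 Sep 2026: 6 months at 3.95% → €31,000 × 3.95% × 6/12 = €612.2500
1 Oct – 31 Oct 2026: 1 month at 1.45% → €31,000 × 1.45% × 1/12 = €37.4583
1 Nov – 31 Dec 2026: 2 months at 3.5% → €31,000 × 3.5% × 2/12 = €180.8333
Total = €1,156.0417

€1,156.04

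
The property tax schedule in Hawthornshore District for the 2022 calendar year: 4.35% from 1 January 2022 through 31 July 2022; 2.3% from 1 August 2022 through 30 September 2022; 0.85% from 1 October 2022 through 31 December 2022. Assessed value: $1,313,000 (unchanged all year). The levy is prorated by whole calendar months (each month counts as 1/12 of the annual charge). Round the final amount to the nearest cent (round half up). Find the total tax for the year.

1 January – 31 July 2022: 7 months at 4.35% → $1,313,000 × 4.35% × 7/12 = $33,317.3750
1 August – 30 September 2022: 2 months at 2.3% → $1,313,000 × 2.3% × 2/12 = $5,033.1667
1 October – 31 December 2022: 3 months at 0.85% → $1,313,000 × 0.85% × 3/12 = $2,790.1250
Total = $41,140.6667

$41,140.67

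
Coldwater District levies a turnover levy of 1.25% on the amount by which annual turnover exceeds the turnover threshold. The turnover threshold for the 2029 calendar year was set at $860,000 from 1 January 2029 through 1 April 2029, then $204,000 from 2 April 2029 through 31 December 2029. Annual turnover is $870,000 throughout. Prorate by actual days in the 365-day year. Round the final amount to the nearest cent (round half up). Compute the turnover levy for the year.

$6,280.62

1 January – 1 April 2029: 91 days, exemption $860,000 → ($870,000 − $860,000) × 1.25% × 91/365 = $31.1644
2 April – 31 December 2029: 274 days, exemption $204,000 → ($870,000 − $204,000) × 1.25% × 274/365 = $6,249.4521
Total = $6,280.6164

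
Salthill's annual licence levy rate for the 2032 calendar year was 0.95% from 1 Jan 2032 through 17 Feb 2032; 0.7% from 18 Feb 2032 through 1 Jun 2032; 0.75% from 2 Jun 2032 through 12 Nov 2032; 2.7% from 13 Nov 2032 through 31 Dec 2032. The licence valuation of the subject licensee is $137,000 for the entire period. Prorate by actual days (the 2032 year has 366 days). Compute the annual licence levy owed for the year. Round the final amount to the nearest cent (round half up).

$1,401.44

1 Jan – 17 Feb 2032: 48 days at 0.95% → $137,000 × 0.95% × 48/366 = $170.6885
18 Feb – 1 Jun 2032: 105 days at 0.7% → $137,000 × 0.7% × 105/366 = $275.1230
2 Jun – 12 Nov 2032: 164 days at 0.75% → $137,000 × 0.75% × 164/366 = $460.4098
13 Nov – 31 Dec 2032: 49 days at 2.7% → $137,000 × 2.7% × 49/366 = $495.2213
Total = $1,401.4426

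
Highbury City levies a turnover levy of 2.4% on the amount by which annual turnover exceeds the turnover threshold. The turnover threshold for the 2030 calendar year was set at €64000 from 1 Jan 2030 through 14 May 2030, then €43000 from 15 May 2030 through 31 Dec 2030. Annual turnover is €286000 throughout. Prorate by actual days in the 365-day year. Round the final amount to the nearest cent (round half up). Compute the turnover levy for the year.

1 Jan – 14 May 2030: 134 days, exemption €64000 → (€286000 − €64000) × 2.4% × 134/365 = €1956.0329
15 May – 31 Dec 2030: 231 days, exemption €43000 → (€286000 − €43000) × 2.4% × 231/365 = €3690.9370
Total = €5646.9699

€5646.97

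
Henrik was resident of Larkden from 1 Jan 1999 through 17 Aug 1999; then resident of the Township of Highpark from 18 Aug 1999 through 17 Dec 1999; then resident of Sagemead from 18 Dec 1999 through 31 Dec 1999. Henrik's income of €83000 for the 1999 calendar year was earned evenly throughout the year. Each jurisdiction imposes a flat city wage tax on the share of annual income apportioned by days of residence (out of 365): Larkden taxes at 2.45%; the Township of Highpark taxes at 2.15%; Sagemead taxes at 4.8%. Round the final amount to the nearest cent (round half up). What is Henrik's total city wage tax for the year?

Larkden, 1 Jan – 17 Aug 1999: 229 days → €83000 × 2.45% × 229/365 = €1275.8123
The Township of Highpark, 18 Aug – 17 Dec 1999: 122 days → €83000 × 2.15% × 122/365 = €596.4630
Sagemead, 18 Dec – 31 Dec 1999: 14 days → €83000 × 4.8% × 14/365 = €152.8110
Total = €2025.0863

€2025.09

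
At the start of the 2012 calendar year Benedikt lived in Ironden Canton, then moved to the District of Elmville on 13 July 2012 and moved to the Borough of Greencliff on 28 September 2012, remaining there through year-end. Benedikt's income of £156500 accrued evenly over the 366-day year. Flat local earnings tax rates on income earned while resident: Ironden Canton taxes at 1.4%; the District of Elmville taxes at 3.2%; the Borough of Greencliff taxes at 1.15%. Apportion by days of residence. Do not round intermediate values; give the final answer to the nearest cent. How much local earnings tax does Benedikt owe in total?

Ironden Canton, 1 January – 12 July 2012: 194 days → £156500 × 1.4% × 194/366 = £1161.3497
The District of Elmville, 13 July – 27 September 2012: 77 days → £156500 × 3.2% × 77/366 = £1053.5956
The Borough of Greencliff, 28 September – 31 December 2012: 95 days → £156500 × 1.15% × 95/366 = £467.1482
Total = £2682.0936

£2682.09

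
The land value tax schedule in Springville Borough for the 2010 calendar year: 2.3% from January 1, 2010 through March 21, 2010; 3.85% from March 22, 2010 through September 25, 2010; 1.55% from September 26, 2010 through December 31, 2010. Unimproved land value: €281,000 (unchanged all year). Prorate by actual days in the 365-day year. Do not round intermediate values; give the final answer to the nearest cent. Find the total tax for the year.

€8,146.31

January 1 – March 21, 2010: 80 days at 2.3% → €281,000 × 2.3% × 80/365 = €1,416.5479
March 22 – September 25, 2010: 188 days at 3.85% → €281,000 × 3.85% × 188/365 = €5,572.2685
September 26 – December 31, 2010: 97 days at 1.55% → €281,000 × 1.55% × 97/365 = €1,157.4890
Total = €8,146.3055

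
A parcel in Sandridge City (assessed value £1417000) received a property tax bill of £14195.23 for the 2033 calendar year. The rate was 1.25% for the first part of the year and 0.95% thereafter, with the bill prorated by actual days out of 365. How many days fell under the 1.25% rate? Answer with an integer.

Let d = days at the first rate; then 365 − d days at the second rate.
£1417000 × [1.25%·d + 0.95%·(365−d)] / 365 = £14195.23
Solving gives d = 63, so the new rate took effect on March 5, 2033.

63 days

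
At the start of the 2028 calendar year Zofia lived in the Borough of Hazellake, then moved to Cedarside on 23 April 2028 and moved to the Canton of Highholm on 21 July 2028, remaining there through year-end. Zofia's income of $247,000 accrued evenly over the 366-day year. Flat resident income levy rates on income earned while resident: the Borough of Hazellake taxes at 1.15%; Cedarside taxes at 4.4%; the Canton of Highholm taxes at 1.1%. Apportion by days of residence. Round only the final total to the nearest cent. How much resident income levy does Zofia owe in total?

The Borough of Hazellake, 1 January – 22 April 2028: 113 days → $247,000 × 1.15% × 113/366 = $876.9850
Cedarside, 23 April – 20 July 2028: 89 days → $247,000 × 4.4% × 89/366 = $2,642.7650
The Canton of Highholm, 21 July – 31 December 2028: 164 days → $247,000 × 1.1% × 164/366 = $1,217.4536
Total = $4,737.2036

$4,737.20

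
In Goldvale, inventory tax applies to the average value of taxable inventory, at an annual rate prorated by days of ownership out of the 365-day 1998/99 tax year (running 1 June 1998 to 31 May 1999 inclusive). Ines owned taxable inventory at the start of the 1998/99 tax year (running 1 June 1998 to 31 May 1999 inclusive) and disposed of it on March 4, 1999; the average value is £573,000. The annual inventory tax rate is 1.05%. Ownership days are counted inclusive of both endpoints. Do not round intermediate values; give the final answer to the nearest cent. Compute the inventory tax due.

£4,565.95

Days held (June 1, 1998 – March 4, 1999): 277 out of 365
Tax = £573,000 × 1.05% × 277/365 = £4,565.9466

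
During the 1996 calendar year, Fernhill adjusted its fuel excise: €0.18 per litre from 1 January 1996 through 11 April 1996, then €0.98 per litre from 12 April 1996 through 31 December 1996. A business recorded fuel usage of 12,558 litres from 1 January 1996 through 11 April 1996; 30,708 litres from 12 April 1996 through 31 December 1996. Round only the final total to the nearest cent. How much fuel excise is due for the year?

1 January – 11 April 1996: 12,558 litres at €0.18/litre → €2,260.44
12 April – 31 December 1996: 30,708 litres at €0.98/litre → €30,093.84

€32,354.28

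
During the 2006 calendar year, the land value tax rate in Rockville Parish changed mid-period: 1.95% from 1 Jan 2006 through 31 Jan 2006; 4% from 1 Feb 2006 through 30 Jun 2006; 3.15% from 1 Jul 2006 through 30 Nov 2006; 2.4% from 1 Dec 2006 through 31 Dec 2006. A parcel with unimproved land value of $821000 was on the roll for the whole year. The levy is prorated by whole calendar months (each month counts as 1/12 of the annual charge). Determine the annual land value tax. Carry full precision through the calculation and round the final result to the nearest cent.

1 Jan – 31 Jan 2006: 1 month at 1.95% → $821000 × 1.95% × 1/12 = $1334.1250
1 Feb – 30 Jun 2006: 5 months at 4% → $821000 × 4% × 5/12 = $13683.3333
1 Jul – 30 Nov 2006: 5 months at 3.15% → $821000 × 3.15% × 5/12 = $10775.6250
1 Dec – 31 Dec 2006: 1 month at 2.4% → $821000 × 2.4% × 1/12 = $1642.0000
Total = $27435.0833

$27435.08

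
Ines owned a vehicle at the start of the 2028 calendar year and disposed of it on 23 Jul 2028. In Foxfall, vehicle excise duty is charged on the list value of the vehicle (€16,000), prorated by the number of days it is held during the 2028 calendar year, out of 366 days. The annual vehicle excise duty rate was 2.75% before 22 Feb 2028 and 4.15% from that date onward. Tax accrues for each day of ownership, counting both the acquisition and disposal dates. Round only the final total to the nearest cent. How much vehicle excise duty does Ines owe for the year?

1 Jan – 21 Feb 2028: 52 days at 2.75% → €16,000 × 2.75% × 52/366 = €62.5137
22 Feb – 23 Jul 2028: 153 days at 4.15% → €16,000 × 4.15% × 153/366 = €277.5738
Total = €340.0874

€340.09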